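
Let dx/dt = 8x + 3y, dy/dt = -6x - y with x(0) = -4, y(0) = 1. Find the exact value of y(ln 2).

A = [[8,3],[-6,-1]]; eigenvalues λ = 5, 2.
Eigenvectors: (-1,1) for λ=5, (-1,2) for λ=2.
From the initial condition, c_1 = 7, c_2 = -3.
y(ln 2) = (7)(2^5)(1) + (-3)(2^2)(2) = 200.

200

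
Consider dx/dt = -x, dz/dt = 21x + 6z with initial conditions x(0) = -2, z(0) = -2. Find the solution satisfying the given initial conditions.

x(t) = -2e^(-t), z(t) = -8e^(6t) + 6e^(-t)

Coefficient matrix A = [[-1, 0], [21, 6]].
Characteristic polynomial det(A - λI) = λ^2 - 5λ - 6 = 0.
Eigenvalues λ = -1, 6.
For λ=-1: (A-λI) row 2 is [21, 7], so an eigenvector is (1, -3).
For λ=6: (A-λI) row 1 is [-7, 0], so an eigenvector is (0, 1).
General solution: C_1e^(-t)(1,-3) + C_2e^(6t)(0,1).
Applying x(0)=-2, z(0)=-2 gives C_1=-2, C_2=-8.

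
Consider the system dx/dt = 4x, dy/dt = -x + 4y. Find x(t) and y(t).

Coefficient matrix A = [[4, 0], [-1, 4]].
Characteristic polynomial det(A - λI) = λ^2 - 8λ + 16 = 0.
Single eigenvalue λ = 4 with algebraic multiplicity 2.
Eigenvector v = (0,-1); generalized eigenvector w with (A-λI)w=v is (1,1).
General solution: e^(4t)[c_1·v + c_2·(t·v + w)].

x(t) = c_2e^(4t), y(t) = -c_1e^(4t) - c_2te^(4t) + c_2e^(4t)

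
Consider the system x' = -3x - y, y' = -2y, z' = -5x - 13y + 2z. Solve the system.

x(t) = c_1e^(-3t) - c_2e^(-2t), y(t) = c_2e^(-2t), z(t) = c_1e^(-3t) + 2c_2e^(-2t) + c_3e^(2t)

Coefficient matrix A = [[-3, -1, 0], [0, -2, 0], [-5, -13, 2]].
det(A - λI) = 0 gives eigenvalues λ = -3, -2, 2.
For λ=-3: eigenvector (1,0,1).
For λ=-2: eigenvector (-1,1,2).
For λ=2: eigenvector (0,0,1).
General solution: c_1e^(-3t)(1,0,1) + c_2e^(-2t)(-1,1,2) + c_3e^(2t)(0,0,1).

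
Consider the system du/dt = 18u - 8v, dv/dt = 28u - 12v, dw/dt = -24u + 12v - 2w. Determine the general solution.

Coefficient matrix A = [[18, -8, 0], [28, -12, 0], [-24, 12, -2]].
det(A - λI) = 0 gives eigenvalues λ = 2, 4, -2.
For λ=2: eigenvector (1,2,0).
For λ=4: eigenvector (-4,-7,2).
For λ=-2: eigenvector (0,0,1).
General solution: c_1e^(2t)(1,2,0) + c_2e^(4t)(-4,-7,2) + c_3e^(-2t)(0,0,1).

u(t) = c_1e^(2t) - 4c_2e^(4t), v(t) = 2c_1e^(2t) - 7c_2e^(4t), w(t) = 2c_2e^(4t) + c_3e^(-2t)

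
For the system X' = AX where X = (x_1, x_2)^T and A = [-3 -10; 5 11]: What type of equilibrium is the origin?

A = [[-3,-10],[5,11]]; det(A-λI) = λ^2 - 8λ + 17.
λ = 4 ± i: positive real part.

unstable spiral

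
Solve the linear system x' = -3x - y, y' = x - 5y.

x(t) = C_1e^(-4t) + C_2te^(-4t), y(t) = C_1e^(-4t) + C_2te^(-4t) - C_2e^(-4t)

Coefficient matrix A = [[-3, -1], [1, -5]].
Characteristic polynomial det(A - λI) = λ^2 + 8λ + 16 = 0.
Single eigenvalue λ = -4 with algebraic multiplicity 2.
Eigenvector v = (1,1); generalized eigenvector w with (A-λI)w=v is (0,-1).
General solution: e^(-4t)[C_1·v + C_2·(t·v + w)].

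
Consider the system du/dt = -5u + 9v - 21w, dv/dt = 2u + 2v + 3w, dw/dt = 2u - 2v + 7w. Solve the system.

u(t) = K_1e^(4t) - 2K_2e^(t) - 3K_3e^(-t), v(t) = K_1e^(4t) + K_2e^(t) + K_3e^(-t), w(t) = K_2e^(t) + K_3e^(-t)

Coefficient matrix A = [[-5, 9, -21], [2, 2, 3], [2, -2, 7]].
det(A - λI) = 0 gives eigenvalues λ = 4, 1, -1.
For λ=4: eigenvector (1,1,0).
For λ=1: eigenvector (-2,1,1).
For λ=-1: eigenvector (-3,1,1).
General solution: K_1e^(4t)(1,1,0) + K_2e^(t)(-2,1,1) + K_3e^(-t)(-3,1,1).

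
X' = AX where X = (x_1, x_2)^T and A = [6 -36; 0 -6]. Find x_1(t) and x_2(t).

Coefficient matrix A = [[6, -36], [0, -6]].
Characteristic polynomial det(A - λI) = λ^2 - 36 = 0.
Eigenvalues λ = -6, 6.
For λ=-6: (A-λI) row 1 is [12, -36], so an eigenvector is (-3, -1).
For λ=6: (A-λI) row 1 is [0, -36], so an eigenvector is (-1, 0).
General solution: K_1e^(-6t)(-3,-1) + K_2e^(6t)(-1,0).

x_1(t) = -3K_1e^(-6t) - K_2e^(6t), x_2(t) = -K_1e^(-6t)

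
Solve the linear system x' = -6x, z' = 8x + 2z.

x(t) = -c_1e^(-6t), z(t) = c_1e^(-6t) - c_2e^(2t)

Coefficient matrix A = [[-6, 0], [8, 2]].
Characteristic polynomial det(A - λI) = λ^2 + 4λ - 12 = 0.
Eigenvalues λ = -6, 2.
For λ=-6: (A-λI) row 2 is [8, 8], so an eigenvector is (-1, 1).
For λ=2: (A-λI) row 1 is [-8, 0], so an eigenvector is (0, -1).
General solution: c_1e^(-6t)(-1,1) + c_2e^(2t)(0,-1).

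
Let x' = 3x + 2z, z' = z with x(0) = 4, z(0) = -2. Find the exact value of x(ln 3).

A = [[3,2],[0,1]]; eigenvalues λ = 1, 3.
Eigenvectors: (-1,1) for λ=1, (-1,0) for λ=3.
From the initial condition, c_1 = -2, c_2 = -2.
x(ln 3) = (-2)(3^1)(-1) + (-2)(3^3)(-1) = 60.

60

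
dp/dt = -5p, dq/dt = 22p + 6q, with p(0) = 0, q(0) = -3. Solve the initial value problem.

Coefficient matrix A = [[-5, 0], [22, 6]].
Characteristic polynomial det(A - λI) = λ^2 - λ - 30 = 0.
Eigenvalues λ = -5, 6.
For λ=-5: (A-λI) row 2 is [22, 11], so an eigenvector is (1, -2).
For λ=6: (A-λI) row 1 is [-11, 0], so an eigenvector is (0, 1).
General solution: c_1e^(-5t)(1,-2) + c_2e^(6t)(0,1).
Applying p(0)=0, q(0)=-3 gives c_1=0, c_2=-3.

p(t) = 0, q(t) = -3e^(6t)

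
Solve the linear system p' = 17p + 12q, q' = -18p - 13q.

Coefficient matrix A = [[17, 12], [-18, -13]].
Characteristic polynomial det(A - λI) = λ^2 - 4λ - 5 = 0.
Eigenvalues λ = -1, 5.
For λ=-1: (A-λI) row 1 is [18, 12], so an eigenvector is (2, -3).
For λ=5: (A-λI) row 1 is [12, 12], so an eigenvector is (1, -1).
General solution: C_1e^(-t)(2,-3) + C_2e^(5t)(1,-1).

p(t) = 2C_1e^(-t) + C_2e^(5t), q(t) = -3C_1e^(-t) - C_2e^(5t)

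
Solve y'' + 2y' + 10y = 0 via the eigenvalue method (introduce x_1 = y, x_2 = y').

y(t) = c_1e^(-t)cos(3t) + c_2e^(-t)sin(3t)

Let x_1 = y, x_2 = y'. Then x_1' = x_2 and x_2' = -10x_1 - 2x_2.
A = [[0,1],[-10,-2]]; det(A-λI) = λ^2 + 2λ + 10.
Eigenvalues λ = -1 ± 3i.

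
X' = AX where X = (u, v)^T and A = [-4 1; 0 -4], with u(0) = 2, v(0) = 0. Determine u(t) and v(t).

u(t) = 2e^(-4t), v(t) = 0

Coefficient matrix A = [[-4, 1], [0, -4]].
Characteristic polynomial det(A - λI) = λ^2 + 8λ + 16 = 0.
Single eigenvalue λ = -4 with algebraic multiplicity 2.
Eigenvector v = (-1,0); generalized eigenvector w with (A-λI)w=v is (2,-1).
General solution: e^(-4t)[C_1·v + C_2·(t·v + w)].
Applying u(0)=2, v(0)=0 gives C_1=-2, C_2=0.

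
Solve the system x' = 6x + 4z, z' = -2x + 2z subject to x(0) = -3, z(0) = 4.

x(t) = 5e^(4t)sin(2t) - 3e^(4t)cos(2t), z(t) = -e^(4t)sin(2t) + 4e^(4t)cos(2t)

Coefficient matrix A = [[6, 4], [-2, 2]].
Characteristic polynomial det(A - λI) = λ^2 - 8λ + 20 = 0.
Eigenvalues λ = 4 ± 2i (complex conjugate pair).
For λ=4+2i: an eigenvector is (1,0) - i(1,-1) = (1 - i, 0 + i).
A real fundamental pair from Re and Im of e^((4+2i)t)v: X_1 = e^(4t)(cos(2t)·(1,0) + sin(2t)·(1,-1)), X_2 = e^(4t)(sin(2t)·(1,0) - cos(2t)·(1,-1)).
General solution: C_1X_1 + C_2X_2.
Applying x(0)=-3, z(0)=4 gives C_1=1, C_2=4.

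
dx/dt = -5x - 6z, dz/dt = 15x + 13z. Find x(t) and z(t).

x(t) = K_1e^(4t)sin(3t) - K_1e^(4t)cos(3t) - K_2e^(4t)sin(3t) - K_2e^(4t)cos(3t), z(t) = -2K_1e^(4t)sin(3t) + K_1e^(4t)cos(3t) + K_2e^(4t)sin(3t) + 2K_2e^(4t)cos(3t)

Coefficient matrix A = [[-5, -6], [15, 13]].
Characteristic polynomial det(A - λI) = λ^2 - 8λ + 25 = 0.
Eigenvalues λ = 4 ± 3i (complex conjugate pair).
For λ=4+3i: an eigenvector is (-1,1) - i(1,-2) = (-1 - i, 1 + 2i).
A real fundamental pair from Re and Im of e^((4+3i)t)v: X_1 = e^(4t)(cos(3t)·(-1,1) + sin(3t)·(1,-2)), X_2 = e^(4t)(sin(3t)·(-1,1) - cos(3t)·(1,-2)).
General solution: K_1X_1 + K_2X_2.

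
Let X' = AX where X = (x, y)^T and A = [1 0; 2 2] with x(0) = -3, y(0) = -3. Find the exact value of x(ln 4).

-12

A = [[1,0],[2,2]]; eigenvalues λ = 2, 1.
Eigenvectors: (0,-1) for λ=2, (1,-2) for λ=1.
From the initial condition, c_1 = 9, c_2 = -3.
x(ln 4) = (9)(4^2)(0) + (-3)(4^1)(1) = -12.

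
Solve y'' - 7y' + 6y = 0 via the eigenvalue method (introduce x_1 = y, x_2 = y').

Let x_1 = y, x_2 = y'. Then x_1' = x_2 and x_2' = -6x_1 + 7x_2.
A = [[0,1],[-6,7]]; det(A-λI) = λ^2 - 7λ + 6.
Eigenvalues λ = 6, 1 with eigenvectors (1,6), (1,1).

y(t) = K_1e^(6t) + K_2e^(t)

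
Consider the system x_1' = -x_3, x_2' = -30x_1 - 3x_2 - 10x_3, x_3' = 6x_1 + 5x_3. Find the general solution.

Coefficient matrix A = [[0, 0, -1], [-30, -3, -10], [6, 0, 5]].
det(A - λI) = 0 gives eigenvalues λ = 3, -3, 2.
For λ=3: eigenvector (-1,0,3).
For λ=-3: eigenvector (0,1,0).
For λ=2: eigenvector (1,-2,-2).
General solution: K_1e^(3t)(-1,0,3) + K_2e^(-3t)(0,1,0) + K_3e^(2t)(1,-2,-2).

x_1(t) = -K_1e^(3t) + K_3e^(2t), x_2(t) = K_2e^(-3t) - 2K_3e^(2t), x_3(t) = 3K_1e^(3t) - 2K_3e^(2t)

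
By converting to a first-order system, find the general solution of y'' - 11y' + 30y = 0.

y(t) = K_1e^(6t) + K_2e^(5t)

Let x_1 = y, x_2 = y'. Then x_1' = x_2 and x_2' = -30x_1 + 11x_2.
A = [[0,1],[-30,11]]; det(A-λI) = λ^2 - 11λ + 30.
Eigenvalues λ = 6, 5 with eigenvectors (1,6), (1,5).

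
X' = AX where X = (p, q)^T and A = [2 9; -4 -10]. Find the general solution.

p(t) = 3c_1e^(-4t) + 3c_2te^(-4t) - c_2e^(-4t), q(t) = -2c_1e^(-4t) - 2c_2te^(-4t) + c_2e^(-4t)

Coefficient matrix A = [[2, 9], [-4, -10]].
Characteristic polynomial det(A - λI) = λ^2 + 8λ + 16 = 0.
Single eigenvalue λ = -4 with algebraic multiplicity 2.
Eigenvector v = (3,-2); generalized eigenvector w with (A-λI)w=v is (-1,1).
General solution: e^(-4t)[c_1·v + c_2·(t·v + w)].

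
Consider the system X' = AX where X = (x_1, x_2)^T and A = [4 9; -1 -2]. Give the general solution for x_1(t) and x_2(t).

x_1(t) = 3c_1e^(t) + 3c_2te^(t) - 2c_2e^(t), x_2(t) = -c_1e^(t) - c_2te^(t) + c_2e^(t)

Coefficient matrix A = [[4, 9], [-1, -2]].
Characteristic polynomial det(A - λI) = λ^2 - 2λ + 1 = 0.
Single eigenvalue λ = 1 with algebraic multiplicity 2.
Eigenvector v = (3,-1); generalized eigenvector w with (A-λI)w=v is (-2,1).
General solution: e^(t)[c_1·v + c_2·(t·v + w)].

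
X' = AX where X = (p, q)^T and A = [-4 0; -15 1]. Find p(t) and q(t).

p(t) = -K_2e^(-4t), q(t) = K_1e^(t) - 3K_2e^(-4t)

Coefficient matrix A = [[-4, 0], [-15, 1]].
Characteristic polynomial det(A - λI) = λ^2 + 3λ - 4 = 0.
Eigenvalues λ = 1, -4.
For λ=1: (A-λI) row 1 is [-5, 0], so an eigenvector is (0, 1).
For λ=-4: (A-λI) row 2 is [-15, 5], so an eigenvector is (-1, -3).
General solution: K_1e^(t)(0,1) + K_2e^(-4t)(-1,-3).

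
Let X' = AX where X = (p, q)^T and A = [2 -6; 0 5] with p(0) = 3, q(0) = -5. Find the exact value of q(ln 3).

-1215

A = [[2,-6],[0,5]]; eigenvalues λ = 2, 5.
Eigenvectors: (1,0) for λ=2, (2,-1) for λ=5.
From the initial condition, c_1 = -7, c_2 = 5.
q(ln 3) = (-7)(3^2)(0) + (5)(3^5)(-1) = -1215.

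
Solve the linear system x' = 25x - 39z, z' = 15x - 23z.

x(t) = -3C_1e^(t)sin(3t) - 2C_1e^(t)cos(3t) - 2C_2e^(t)sin(3t) + 3C_2e^(t)cos(3t), z(t) = -2C_1e^(t)sin(3t) - C_1e^(t)cos(3t) - C_2e^(t)sin(3t) + 2C_2e^(t)cos(3t)

Coefficient matrix A = [[25, -39], [15, -23]].
Characteristic polynomial det(A - λI) = λ^2 - 2λ + 10 = 0.
Eigenvalues λ = 1 ± 3i (complex conjugate pair).
For λ=1+3i: an eigenvector is (-2,-1) - i(-3,-2) = (-2 + 3i, -1 + 2i).
A real fundamental pair from Re and Im of e^((1+3i)t)v: X_1 = e^(t)(cos(3t)·(-2,-1) + sin(3t)·(-3,-2)), X_2 = e^(t)(sin(3t)·(-2,-1) - cos(3t)·(-3,-2)).
General solution: C_1X_1 + C_2X_2.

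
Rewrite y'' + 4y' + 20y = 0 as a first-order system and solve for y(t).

Let x_1 = y, x_2 = y'. Then x_1' = x_2 and x_2' = -20x_1 - 4x_2.
A = [[0,1],[-20,-4]]; det(A-λI) = λ^2 + 4λ + 20.
Eigenvalues λ = -2 ± 4i.

y(t) = C_1e^(-2t)cos(4t) + C_2e^(-2t)sin(4t)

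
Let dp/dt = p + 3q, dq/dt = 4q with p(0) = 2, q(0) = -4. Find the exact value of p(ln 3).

A = [[1,3],[0,4]]; eigenvalues λ = 1, 4.
Eigenvectors: (1,0) for λ=1, (-1,-1) for λ=4.
From the initial condition, c_1 = 6, c_2 = 4.
p(ln 3) = (6)(3^1)(1) + (4)(3^4)(-1) = -306.

-306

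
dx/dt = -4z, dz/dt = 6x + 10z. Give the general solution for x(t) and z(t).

Coefficient matrix A = [[0, -4], [6, 10]].
Characteristic polynomial det(A - λI) = λ^2 - 10λ + 24 = 0.
Eigenvalues λ = 4, 6.
For λ=4: (A-λI) row 1 is [-4, -4], so an eigenvector is (-1, 1).
For λ=6: (A-λI) row 1 is [-6, -4], so an eigenvector is (-2, 3).
General solution: c_1e^(4t)(-1,1) + c_2e^(6t)(-2,3).

x(t) = -c_1e^(4t) - 2c_2e^(6t), z(t) = c_1e^(4t) + 3c_2e^(6t)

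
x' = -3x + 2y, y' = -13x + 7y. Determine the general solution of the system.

Coefficient matrix A = [[-3, 2], [-13, 7]].
Characteristic polynomial det(A - λI) = λ^2 - 4λ + 5 = 0.
Eigenvalues λ = 2 ± i (complex conjugate pair).
For λ=2+i: an eigenvector is (-1,-3) - i(-1,-2) = (-1 + i, -3 + 2i).
A real fundamental pair from Re and Im of e^((2+i)t)v: X_1 = e^(2t)(cos(t)·(-1,-3) + sin(t)·(-1,-2)), X_2 = e^(2t)(sin(t)·(-1,-3) - cos(t)·(-1,-2)).
General solution: c_1X_1 + c_2X_2.

x(t) = -c_1e^(2t)sin(t) - c_1e^(2t)cos(t) - c_2e^(2t)sin(t) + c_2e^(2t)cos(t), y(t) = -2c_1e^(2t)sin(t) - 3c_1e^(2t)cos(t) - 3c_2e^(2t)sin(t) + 2c_2e^(2t)cos(t)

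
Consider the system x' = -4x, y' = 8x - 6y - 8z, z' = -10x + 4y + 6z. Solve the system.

x(t) = K_1e^(-4t), y(t) = 2K_2e^(-2t) + K_3e^(2t), z(t) = K_1e^(-4t) - K_2e^(-2t) - K_3e^(2t)

Coefficient matrix A = [[-4, 0, 0], [8, -6, -8], [-10, 4, 6]].
det(A - λI) = 0 gives eigenvalues λ = -4, -2, 2.
For λ=-4: eigenvector (1,0,1).
For λ=-2: eigenvector (0,2,-1).
For λ=2: eigenvector (0,1,-1).
General solution: K_1e^(-4t)(1,0,1) + K_2e^(-2t)(0,2,-1) + K_3e^(2t)(0,1,-1).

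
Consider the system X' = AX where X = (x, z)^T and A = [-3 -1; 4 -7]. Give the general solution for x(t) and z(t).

x(t) = c_1e^(-5t) + c_2te^(-5t) + 2c_2e^(-5t), z(t) = 2c_1e^(-5t) + 2c_2te^(-5t) + 3c_2e^(-5t)

Coefficient matrix A = [[-3, -1], [4, -7]].
Characteristic polynomial det(A - λI) = λ^2 + 10λ + 25 = 0.
Single eigenvalue λ = -5 with algebraic multiplicity 2.
Eigenvector v = (1,2); generalized eigenvector w with (A-λI)w=v is (2,3).
General solution: e^(-5t)[c_1·v + c_2·(t·v + w)].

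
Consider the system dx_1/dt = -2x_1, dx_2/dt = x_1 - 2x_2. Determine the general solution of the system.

x_1(t) = K_2e^(-2t), x_2(t) = K_1e^(-2t) + K_2te^(-2t) - K_2e^(-2t)

Coefficient matrix A = [[-2, 0], [1, -2]].
Characteristic polynomial det(A - λI) = λ^2 + 4λ + 4 = 0.
Single eigenvalue λ = -2 with algebraic multiplicity 2.
Eigenvector v = (0,1); generalized eigenvector w with (A-λI)w=v is (1,-1).
General solution: e^(-2t)[K_1·v + K_2·(t·v + w)].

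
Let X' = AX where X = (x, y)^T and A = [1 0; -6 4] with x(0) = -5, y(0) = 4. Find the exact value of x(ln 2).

A = [[1,0],[-6,4]]; eigenvalues λ = 4, 1.
Eigenvectors: (0,1) for λ=4, (-1,-2) for λ=1.
From the initial condition, c_1 = 14, c_2 = 5.
x(ln 2) = (14)(2^4)(0) + (5)(2^1)(-1) = -10.

-10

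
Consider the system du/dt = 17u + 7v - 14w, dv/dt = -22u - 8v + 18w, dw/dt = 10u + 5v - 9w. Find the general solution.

u(t) = K_1e^(3t) - K_2e^(-4t), v(t) = -2K_1e^(3t) + K_2e^(-4t) + 2K_3e^(t), w(t) = -K_2e^(-4t) + K_3e^(t)

Coefficient matrix A = [[17, 7, -14], [-22, -8, 18], [10, 5, -9]].
det(A - λI) = 0 gives eigenvalues λ = 3, -4, 1.
For λ=3: eigenvector (1,-2,0).
For λ=-4: eigenvector (-1,1,-1).
For λ=1: eigenvector (0,2,1).
General solution: K_1e^(3t)(1,-2,0) + K_2e^(-4t)(-1,1,-1) + K_3e^(t)(0,2,1).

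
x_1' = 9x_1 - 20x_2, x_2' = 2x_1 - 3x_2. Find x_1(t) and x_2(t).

Coefficient matrix A = [[9, -20], [2, -3]].
Characteristic polynomial det(A - λI) = λ^2 - 6λ + 13 = 0.
Eigenvalues λ = 3 ± 2i (complex conjugate pair).
For λ=3+2i: an eigenvector is (-3,-1) - i(1,0) = (-3 - i, -1).
A real fundamental pair from Re and Im of e^((3+2i)t)v: X_1 = e^(3t)(cos(2t)·(-3,-1) + sin(2t)·(1,0)), X_2 = e^(3t)(sin(2t)·(-3,-1) - cos(2t)·(1,0)).
General solution: C_1X_1 + C_2X_2.

x_1(t) = C_1e^(3t)sin(2t) - 3C_1e^(3t)cos(2t) - 3C_2e^(3t)sin(2t) - C_2e^(3t)cos(2t), x_2(t) = -C_1e^(3t)cos(2t) - C_2e^(3t)sin(2t)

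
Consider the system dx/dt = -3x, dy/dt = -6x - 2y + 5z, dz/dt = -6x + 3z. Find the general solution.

x(t) = c_1e^(-3t), y(t) = c_1e^(-3t) + c_2e^(-2t) + c_3e^(3t), z(t) = c_1e^(-3t) + c_3e^(3t)

Coefficient matrix A = [[-3, 0, 0], [-6, -2, 5], [-6, 0, 3]].
det(A - λI) = 0 gives eigenvalues λ = -3, -2, 3.
For λ=-3: eigenvector (1,1,1).
For λ=-2: eigenvector (0,1,0).
For λ=3: eigenvector (0,1,1).
General solution: c_1e^(-3t)(1,1,1) + c_2e^(-2t)(0,1,0) + c_3e^(3t)(0,1,1).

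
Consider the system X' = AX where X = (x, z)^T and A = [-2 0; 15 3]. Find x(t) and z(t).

Coefficient matrix A = [[-2, 0], [15, 3]].
Characteristic polynomial det(A - λI) = λ^2 - λ - 6 = 0.
Eigenvalues λ = -2, 3.
For λ=-2: (A-λI) row 2 is [15, 5], so an eigenvector is (-1, 3).
For λ=3: (A-λI) row 1 is [-5, 0], so an eigenvector is (0, 1).
General solution: K_1e^(-2t)(-1,3) + K_2e^(3t)(0,1).

x(t) = -K_1e^(-2t), z(t) = 3K_1e^(-2t) + K_2e^(3t)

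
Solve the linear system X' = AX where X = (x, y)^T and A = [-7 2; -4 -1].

x(t) = -c_1e^(-3t) - c_2e^(-5t), y(t) = -2c_1e^(-3t) - c_2e^(-5t)

Coefficient matrix A = [[-7, 2], [-4, -1]].
Characteristic polynomial det(A - λI) = λ^2 + 8λ + 15 = 0.
Eigenvalues λ = -3, -5.
For λ=-3: (A-λI) row 1 is [-4, 2], so an eigenvector is (-1, -2).
For λ=-5: (A-λI) row 1 is [-2, 2], so an eigenvector is (-1, -1).
General solution: c_1e^(-3t)(-1,-2) + c_2e^(-5t)(-1,-1).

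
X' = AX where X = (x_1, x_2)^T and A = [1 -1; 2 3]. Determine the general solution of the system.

Coefficient matrix A = [[1, -1], [2, 3]].
Characteristic polynomial det(A - λI) = λ^2 - 4λ + 5 = 0.
Eigenvalues λ = 2 ± i (complex conjugate pair).
For λ=2+i: an eigenvector is (-1,1) - i(0,-1) = (-1, 1 + i).
A real fundamental pair from Re and Im of e^((2+i)t)v: X_1 = e^(2t)(cos(t)·(-1,1) + sin(t)·(0,-1)), X_2 = e^(2t)(sin(t)·(-1,1) - cos(t)·(0,-1)).
General solution: K_1X_1 + K_2X_2.

x_1(t) = -K_1e^(2t)cos(t) - K_2e^(2t)sin(t), x_2(t) = -K_1e^(2t)sin(t) + K_1e^(2t)cos(t) + K_2e^(2t)sin(t) + K_2e^(2t)cos(t)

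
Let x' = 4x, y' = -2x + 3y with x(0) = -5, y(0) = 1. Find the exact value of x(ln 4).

A = [[4,0],[-2,3]]; eigenvalues λ = 4, 3.
Eigenvectors: (-1,2) for λ=4, (0,-1) for λ=3.
From the initial condition, c_1 = 5, c_2 = 9.
x(ln 4) = (5)(4^4)(-1) + (9)(4^3)(0) = -1280.

-1280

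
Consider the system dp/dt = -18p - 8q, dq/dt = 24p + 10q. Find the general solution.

Coefficient matrix A = [[-18, -8], [24, 10]].
Characteristic polynomial det(A - λI) = λ^2 + 8λ + 12 = 0.
Eigenvalues λ = -6, -2.
For λ=-6: (A-λI) row 1 is [-12, -8], so an eigenvector is (-2, 3).
For λ=-2: (A-λI) row 1 is [-16, -8], so an eigenvector is (-1, 2).
General solution: c_1e^(-6t)(-2,3) + c_2e^(-2t)(-1,2).

p(t) = -2c_1e^(-6t) - c_2e^(-2t), q(t) = 3c_1e^(-6t) + 2c_2e^(-2t)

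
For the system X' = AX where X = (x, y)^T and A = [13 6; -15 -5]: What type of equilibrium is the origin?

A = [[13,6],[-15,-5]]; det(A-λI) = λ^2 - 8λ + 25.
λ = 4 ± 3i: positive real part.

unstable spiral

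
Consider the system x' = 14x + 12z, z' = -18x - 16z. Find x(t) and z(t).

x(t) = -2C_1e^(-4t) - C_2e^(2t), z(t) = 3C_1e^(-4t) + C_2e^(2t)

Coefficient matrix A = [[14, 12], [-18, -16]].
Characteristic polynomial det(A - λI) = λ^2 + 2λ - 8 = 0.
Eigenvalues λ = -4, 2.
For λ=-4: (A-λI) row 1 is [18, 12], so an eigenvector is (-2, 3).
For λ=2: (A-λI) row 1 is [12, 12], so an eigenvector is (-1, 1).
General solution: C_1e^(-4t)(-2,3) + C_2e^(2t)(-1,1).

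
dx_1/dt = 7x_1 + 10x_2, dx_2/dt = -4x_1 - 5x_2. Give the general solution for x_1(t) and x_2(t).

Coefficient matrix A = [[7, 10], [-4, -5]].
Characteristic polynomial det(A - λI) = λ^2 - 2λ + 5 = 0.
Eigenvalues λ = 1 ± 2i (complex conjugate pair).
For λ=1+2i: an eigenvector is (1,-1) - i(-2,1) = (1 + 2i, -1 - i).
A real fundamental pair from Re and Im of e^((1+2i)t)v: X_1 = e^(t)(cos(2t)·(1,-1) + sin(2t)·(-2,1)), X_2 = e^(t)(sin(2t)·(1,-1) - cos(2t)·(-2,1)).
General solution: C_1X_1 + C_2X_2.

x_1(t) = -2C_1e^(t)sin(2t) + C_1e^(t)cos(2t) + C_2e^(t)sin(2t) + 2C_2e^(t)cos(2t), x_2(t) = C_1e^(t)sin(2t) - C_1e^(t)cos(2t) - C_2e^(t)sin(2t) - C_2e^(t)cos(2t)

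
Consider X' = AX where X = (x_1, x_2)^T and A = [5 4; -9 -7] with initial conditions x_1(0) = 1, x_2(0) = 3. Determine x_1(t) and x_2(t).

x_1(t) = 18te^(-t) + e^(-t), x_2(t) = -27te^(-t) + 3e^(-t)

Coefficient matrix A = [[5, 4], [-9, -7]].
Characteristic polynomial det(A - λI) = λ^2 + 2λ + 1 = 0.
Single eigenvalue λ = -1 with algebraic multiplicity 2.
Eigenvector v = (-2,3); generalized eigenvector w with (A-λI)w=v is (1,-2).
General solution: e^(-t)[C_1·v + C_2·(t·v + w)].
Applying x_1(0)=1, x_2(0)=3 gives C_1=-5, C_2=-9.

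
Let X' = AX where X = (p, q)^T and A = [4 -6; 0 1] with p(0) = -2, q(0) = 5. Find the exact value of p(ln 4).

A = [[4,-6],[0,1]]; eigenvalues λ = 1, 4.
Eigenvectors: (-2,-1) for λ=1, (1,0) for λ=4.
From the initial condition, c_1 = -5, c_2 = -12.
p(ln 4) = (-5)(4^1)(-2) + (-12)(4^4)(1) = -3032.

-3032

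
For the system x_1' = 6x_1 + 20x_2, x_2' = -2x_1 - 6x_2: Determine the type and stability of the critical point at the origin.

A = [[6,20],[-2,-6]]; det(A-λI) = λ^2 + 4.
λ = 0 ± 2i: zero real part.

center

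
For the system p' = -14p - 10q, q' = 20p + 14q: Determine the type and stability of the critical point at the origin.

A = [[-14,-10],[20,14]]; det(A-λI) = λ^2 + 4.
λ = 0 ± 2i: zero real part.

center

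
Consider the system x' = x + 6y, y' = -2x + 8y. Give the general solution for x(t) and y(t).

x(t) = 3K_1e^(5t) - 2K_2e^(4t), y(t) = 2K_1e^(5t) - K_2e^(4t)

Coefficient matrix A = [[1, 6], [-2, 8]].
Characteristic polynomial det(A - λI) = λ^2 - 9λ + 20 = 0.
Eigenvalues λ = 5, 4.
For λ=5: (A-λI) row 1 is [-4, 6], so an eigenvector is (3, 2).
For λ=4: (A-λI) row 1 is [-3, 6], so an eigenvector is (-2, -1).
General solution: K_1e^(5t)(3,2) + K_2e^(4t)(-2,-1).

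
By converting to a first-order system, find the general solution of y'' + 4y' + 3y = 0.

Let x_1 = y, x_2 = y'. Then x_1' = x_2 and x_2' = -3x_1 - 4x_2.
A = [[0,1],[-3,-4]]; det(A-λI) = λ^2 + 4λ + 3.
Eigenvalues λ = -3, -1 with eigenvectors (1,-3), (1,-1).

y(t) = K_1e^(-3t) + K_2e^(-t)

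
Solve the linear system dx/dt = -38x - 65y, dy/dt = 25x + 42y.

Coefficient matrix A = [[-38, -65], [25, 42]].
Characteristic polynomial det(A - λI) = λ^2 - 4λ + 29 = 0.
Eigenvalues λ = 2 ± 5i (complex conjugate pair).
For λ=2+5i: an eigenvector is (2,-1) - i(-3,2) = (2 + 3i, -1 - 2i).
A real fundamental pair from Re and Im of e^((2+5i)t)v: X_1 = e^(2t)(cos(5t)·(2,-1) + sin(5t)·(-3,2)), X_2 = e^(2t)(sin(5t)·(2,-1) - cos(5t)·(-3,2)).
General solution: K_1X_1 + K_2X_2.

x(t) = -3K_1e^(2t)sin(5t) + 2K_1e^(2t)cos(5t) + 2K_2e^(2t)sin(5t) + 3K_2e^(2t)cos(5t), y(t) = 2K_1e^(2t)sin(5t) - K_1e^(2t)cos(5t) - K_2e^(2t)sin(5t) - 2K_2e^(2t)cos(5t)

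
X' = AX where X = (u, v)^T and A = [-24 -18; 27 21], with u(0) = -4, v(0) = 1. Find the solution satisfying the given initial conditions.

u(t) = 6e^(3t) - 10e^(-6t), v(t) = -9e^(3t) + 10e^(-6t)

Coefficient matrix A = [[-24, -18], [27, 21]].
Characteristic polynomial det(A - λI) = λ^2 + 3λ - 18 = 0.
Eigenvalues λ = 3, -6.
For λ=3: (A-λI) row 1 is [-27, -18], so an eigenvector is (-2, 3).
For λ=-6: (A-λI) row 1 is [-18, -18], so an eigenvector is (-1, 1).
General solution: c_1e^(3t)(-2,3) + c_2e^(-6t)(-1,1).
Applying u(0)=-4, v(0)=1 gives c_1=-3, c_2=10.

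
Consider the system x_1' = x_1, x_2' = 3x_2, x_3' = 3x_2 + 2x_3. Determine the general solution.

Coefficient matrix A = [[1, 0, 0], [0, 3, 0], [0, 3, 2]].
det(A - λI) = 0 gives eigenvalues λ = 1, 3, 2.
For λ=1: eigenvector (1,0,0).
For λ=3: eigenvector (0,1,3).
For λ=2: eigenvector (0,0,1).
General solution: K_1e^(t)(1,0,0) + K_2e^(3t)(0,1,3) + K_3e^(2t)(0,0,1).

x_1(t) = K_1e^(t), x_2(t) = K_2e^(3t), x_3(t) = 3K_2e^(3t) + K_3e^(2t)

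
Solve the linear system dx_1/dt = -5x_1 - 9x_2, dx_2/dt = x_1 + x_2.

x_1(t) = -3c_1e^(-2t) - 3c_2te^(-2t) + c_2e^(-2t), x_2(t) = c_1e^(-2t) + c_2te^(-2t)

Coefficient matrix A = [[-5, -9], [1, 1]].
Characteristic polynomial det(A - λI) = λ^2 + 4λ + 4 = 0.
Single eigenvalue λ = -2 with algebraic multiplicity 2.
Eigenvector v = (-3,1); generalized eigenvector w with (A-λI)w=v is (1,0).
General solution: e^(-2t)[c_1·v + c_2·(t·v + w)].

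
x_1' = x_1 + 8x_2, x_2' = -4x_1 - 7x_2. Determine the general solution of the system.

x_1(t) = -K_1e^(-3t)sin(4t) - K_1e^(-3t)cos(4t) - K_2e^(-3t)sin(4t) + K_2e^(-3t)cos(4t), x_2(t) = K_1e^(-3t)sin(4t) - K_2e^(-3t)cos(4t)

Coefficient matrix A = [[1, 8], [-4, -7]].
Characteristic polynomial det(A - λI) = λ^2 + 6λ + 25 = 0.
Eigenvalues λ = -3 ± 4i (complex conjugate pair).
For λ=-3+4i: an eigenvector is (-1,0) - i(-1,1) = (-1 + i, 0 - i).
A real fundamental pair from Re and Im of e^((-3+4i)t)v: X_1 = e^(-3t)(cos(4t)·(-1,0) + sin(4t)·(-1,1)), X_2 = e^(-3t)(sin(4t)·(-1,0) - cos(4t)·(-1,1)).
General solution: K_1X_1 + K_2X_2.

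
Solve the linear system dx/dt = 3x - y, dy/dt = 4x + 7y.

x(t) = K_1e^(5t) + K_2te^(5t) - 2K_2e^(5t), y(t) = -2K_1e^(5t) - 2K_2te^(5t) + 3K_2e^(5t)

Coefficient matrix A = [[3, -1], [4, 7]].
Characteristic polynomial det(A - λI) = λ^2 - 10λ + 25 = 0.
Single eigenvalue λ = 5 with algebraic multiplicity 2.
Eigenvector v = (1,-2); generalized eigenvector w with (A-λI)w=v is (-2,3).
General solution: e^(5t)[K_1·v + K_2·(t·v + w)].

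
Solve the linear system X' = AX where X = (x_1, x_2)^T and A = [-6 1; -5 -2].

Coefficient matrix A = [[-6, 1], [-5, -2]].
Characteristic polynomial det(A - λI) = λ^2 + 8λ + 17 = 0.
Eigenvalues λ = -4 ± i (complex conjugate pair).
For λ=-4+i: an eigenvector is (1,2) - i(0,-1) = (1, 2 + i).
A real fundamental pair from Re and Im of e^((-4+i)t)v: X_1 = e^(-4t)(cos(t)·(1,2) + sin(t)·(0,-1)), X_2 = e^(-4t)(sin(t)·(1,2) - cos(t)·(0,-1)).
General solution: K_1X_1 + K_2X_2.

x_1(t) = K_1e^(-4t)cos(t) + K_2e^(-4t)sin(t), x_2(t) = -K_1e^(-4t)sin(t) + 2K_1e^(-4t)cos(t) + 2K_2e^(-4t)sin(t) + K_2e^(-4t)cos(t)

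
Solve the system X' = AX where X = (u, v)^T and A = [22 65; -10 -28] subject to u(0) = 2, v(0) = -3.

u(t) = -29e^(-3t)sin(5t) + 2e^(-3t)cos(5t), v(t) = 11e^(-3t)sin(5t) - 3e^(-3t)cos(5t)

Coefficient matrix A = [[22, 65], [-10, -28]].
Characteristic polynomial det(A - λI) = λ^2 + 6λ + 34 = 0.
Eigenvalues λ = -3 ± 5i (complex conjugate pair).
For λ=-3+5i: an eigenvector is (-3,1) - i(-2,1) = (-3 + 2i, 1 - i).
A real fundamental pair from Re and Im of e^((-3+5i)t)v: X_1 = e^(-3t)(cos(5t)·(-3,1) + sin(5t)·(-2,1)), X_2 = e^(-3t)(sin(5t)·(-3,1) - cos(5t)·(-2,1)).
General solution: K_1X_1 + K_2X_2.
Applying u(0)=2, v(0)=-3 gives K_1=4, K_2=7.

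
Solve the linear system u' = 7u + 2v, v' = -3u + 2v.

u(t) = c_1e^(5t) - 2c_2e^(4t), v(t) = -c_1e^(5t) + 3c_2e^(4t)

Coefficient matrix A = [[7, 2], [-3, 2]].
Characteristic polynomial det(A - λI) = λ^2 - 9λ + 20 = 0.
Eigenvalues λ = 5, 4.
For λ=5: (A-λI) row 1 is [2, 2], so an eigenvector is (1, -1).
For λ=4: (A-λI) row 1 is [3, 2], so an eigenvector is (-2, 3).
General solution: c_1e^(5t)(1,-1) + c_2e^(4t)(-2,3).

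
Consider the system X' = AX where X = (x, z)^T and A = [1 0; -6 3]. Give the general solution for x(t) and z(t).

Coefficient matrix A = [[1, 0], [-6, 3]].
Characteristic polynomial det(A - λI) = λ^2 - 4λ + 3 = 0.
Eigenvalues λ = 3, 1.
For λ=3: (A-λI) row 1 is [-2, 0], so an eigenvector is (0, 1).
For λ=1: (A-λI) row 2 is [-6, 2], so an eigenvector is (-1, -3).
General solution: c_1e^(3t)(0,1) + c_2e^(t)(-1,-3).

x(t) = -c_2e^(t), z(t) = c_1e^(3t) - 3c_2e^(t)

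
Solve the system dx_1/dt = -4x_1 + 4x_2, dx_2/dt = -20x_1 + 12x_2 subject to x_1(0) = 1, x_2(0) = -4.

x_1(t) = -6e^(4t)sin(4t) + e^(4t)cos(4t), x_2(t) = -13e^(4t)sin(4t) - 4e^(4t)cos(4t)

Coefficient matrix A = [[-4, 4], [-20, 12]].
Characteristic polynomial det(A - λI) = λ^2 - 8λ + 32 = 0.
Eigenvalues λ = 4 ± 4i (complex conjugate pair).
For λ=4+4i: an eigenvector is (0,1) - i(1,2) = (0 - i, 1 - 2i).
A real fundamental pair from Re and Im of e^((4+4i)t)v: X_1 = e^(4t)(cos(4t)·(0,1) + sin(4t)·(1,2)), X_2 = e^(4t)(sin(4t)·(0,1) - cos(4t)·(1,2)).
General solution: K_1X_1 + K_2X_2.
Applying x_1(0)=1, x_2(0)=-4 gives K_1=-6, K_2=-1.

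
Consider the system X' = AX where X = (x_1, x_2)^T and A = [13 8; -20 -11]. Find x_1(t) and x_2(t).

Coefficient matrix A = [[13, 8], [-20, -11]].
Characteristic polynomial det(A - λI) = λ^2 - 2λ + 17 = 0.
Eigenvalues λ = 1 ± 4i (complex conjugate pair).
For λ=1+4i: an eigenvector is (1,-1) - i(1,-2) = (1 - i, -1 + 2i).
A real fundamental pair from Re and Im of e^((1+4i)t)v: X_1 = e^(t)(cos(4t)·(1,-1) + sin(4t)·(1,-2)), X_2 = e^(t)(sin(4t)·(1,-1) - cos(4t)·(1,-2)).
General solution: C_1X_1 + C_2X_2.

x_1(t) = C_1e^(t)sin(4t) + C_1e^(t)cos(4t) + C_2e^(t)sin(4t) - C_2e^(t)cos(4t), x_2(t) = -2C_1e^(t)sin(4t) - C_1e^(t)cos(4t) - C_2e^(t)sin(4t) + 2C_2e^(t)cos(4t)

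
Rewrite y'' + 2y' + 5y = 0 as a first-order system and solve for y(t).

y(t) = K_1e^(-t)cos(2t) + K_2e^(-t)sin(2t)

Let x_1 = y, x_2 = y'. Then x_1' = x_2 and x_2' = -5x_1 - 2x_2.
A = [[0,1],[-5,-2]]; det(A-λI) = λ^2 + 2λ + 5.
Eigenvalues λ = -1 ± 2i.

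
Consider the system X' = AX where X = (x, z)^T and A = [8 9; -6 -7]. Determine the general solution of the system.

Coefficient matrix A = [[8, 9], [-6, -7]].
Characteristic polynomial det(A - λI) = λ^2 - λ - 2 = 0.
Eigenvalues λ = 2, -1.
For λ=2: (A-λI) row 1 is [6, 9], so an eigenvector is (3, -2).
For λ=-1: (A-λI) row 1 is [9, 9], so an eigenvector is (-1, 1).
General solution: c_1e^(2t)(3,-2) + c_2e^(-t)(-1,1).

x(t) = 3c_1e^(2t) - c_2e^(-t), z(t) = -2c_1e^(2t) + c_2e^(-t)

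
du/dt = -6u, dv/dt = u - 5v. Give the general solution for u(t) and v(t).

u(t) = c_1e^(-6t), v(t) = -c_1e^(-6t) - c_2e^(-5t)

Coefficient matrix A = [[-6, 0], [1, -5]].
Characteristic polynomial det(A - λI) = λ^2 + 11λ + 30 = 0.
Eigenvalues λ = -6, -5.
For λ=-6: (A-λI) row 2 is [1, 1], so an eigenvector is (1, -1).
For λ=-5: (A-λI) row 1 is [-1, 0], so an eigenvector is (0, -1).
General solution: c_1e^(-6t)(1,-1) + c_2e^(-5t)(0,-1).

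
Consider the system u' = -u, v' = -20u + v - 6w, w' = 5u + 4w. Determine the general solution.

u(t) = c_1e^(-t), v(t) = 7c_1e^(-t) + c_2e^(t) - 2c_3e^(4t), w(t) = -c_1e^(-t) + c_3e^(4t)

Coefficient matrix A = [[-1, 0, 0], [-20, 1, -6], [5, 0, 4]].
det(A - λI) = 0 gives eigenvalues λ = -1, 1, 4.
For λ=-1: eigenvector (1,7,-1).
For λ=1: eigenvector (0,1,0).
For λ=4: eigenvector (0,-2,1).
General solution: c_1e^(-t)(1,7,-1) + c_2e^(t)(0,1,0) + c_3e^(4t)(0,-2,1).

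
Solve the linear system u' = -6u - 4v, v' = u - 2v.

u(t) = -2c_1e^(-4t) - 2c_2te^(-4t) + c_2e^(-4t), v(t) = c_1e^(-4t) + c_2te^(-4t)

Coefficient matrix A = [[-6, -4], [1, -2]].
Characteristic polynomial det(A - λI) = λ^2 + 8λ + 16 = 0.
Single eigenvalue λ = -4 with algebraic multiplicity 2.
Eigenvector v = (-2,1); generalized eigenvector w with (A-λI)w=v is (1,0).
General solution: e^(-4t)[c_1·v + c_2·(t·v + w)].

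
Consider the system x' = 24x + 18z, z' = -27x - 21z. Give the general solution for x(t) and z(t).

Coefficient matrix A = [[24, 18], [-27, -21]].
Characteristic polynomial det(A - λI) = λ^2 - 3λ - 18 = 0.
Eigenvalues λ = -3, 6.
For λ=-3: (A-λI) row 1 is [27, 18], so an eigenvector is (-2, 3).
For λ=6: (A-λI) row 1 is [18, 18], so an eigenvector is (-1, 1).
General solution: c_1e^(-3t)(-2,3) + c_2e^(6t)(-1,1).

x(t) = -2c_1e^(-3t) - c_2e^(6t), z(t) = 3c_1e^(-3t) + c_2e^(6t)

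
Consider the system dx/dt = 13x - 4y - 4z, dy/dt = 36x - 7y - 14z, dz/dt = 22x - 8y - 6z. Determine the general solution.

x(t) = 4C_1e^(2t) + C_2e^(t) - C_3e^(-3t), y(t) = 2C_1e^(2t) + C_2e^(t) - 2C_3e^(-3t), z(t) = 9C_1e^(2t) + 2C_2e^(t) - 2C_3e^(-3t)

Coefficient matrix A = [[13, -4, -4], [36, -7, -14], [22, -8, -6]].
det(A - λI) = 0 gives eigenvalues λ = 2, 1, -3.
For λ=2: eigenvector (4,2,9).
For λ=1: eigenvector (1,1,2).
For λ=-3: eigenvector (-1,-2,-2).
General solution: C_1e^(2t)(4,2,9) + C_2e^(t)(1,1,2) + C_3e^(-3t)(-1,-2,-2).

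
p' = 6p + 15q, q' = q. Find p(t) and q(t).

Coefficient matrix A = [[6, 15], [0, 1]].
Characteristic polynomial det(A - λI) = λ^2 - 7λ + 6 = 0.
Eigenvalues λ = 6, 1.
For λ=6: (A-λI) row 1 is [0, 15], so an eigenvector is (1, 0).
For λ=1: (A-λI) row 1 is [5, 15], so an eigenvector is (-3, 1).
General solution: K_1e^(6t)(1,0) + K_2e^(t)(-3,1).

p(t) = K_1e^(6t) - 3K_2e^(t), q(t) = K_2e^(t)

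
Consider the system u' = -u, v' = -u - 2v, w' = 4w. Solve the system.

Coefficient matrix A = [[-1, 0, 0], [-1, -2, 0], [0, 0, 4]].
det(A - λI) = 0 gives eigenvalues λ = 4, -2, -1.
For λ=4: eigenvector (0,0,1).
For λ=-2: eigenvector (0,1,0).
For λ=-1: eigenvector (1,-1,0).
General solution: c_1e^(4t)(0,0,1) + c_2e^(-2t)(0,1,0) + c_3e^(-t)(1,-1,0).

u(t) = c_3e^(-t), v(t) = c_2e^(-2t) - c_3e^(-t), w(t) = c_1e^(4t)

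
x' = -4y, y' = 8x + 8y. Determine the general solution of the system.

Coefficient matrix A = [[0, -4], [8, 8]].
Characteristic polynomial det(A - λI) = λ^2 - 8λ + 32 = 0.
Eigenvalues λ = 4 ± 4i (complex conjugate pair).
For λ=4+4i: an eigenvector is (0,1) - i(-1,1) = (0 + i, 1 - i).
A real fundamental pair from Re and Im of e^((4+4i)t)v: X_1 = e^(4t)(cos(4t)·(0,1) + sin(4t)·(-1,1)), X_2 = e^(4t)(sin(4t)·(0,1) - cos(4t)·(-1,1)).
General solution: K_1X_1 + K_2X_2.

x(t) = -K_1e^(4t)sin(4t) + K_2e^(4t)cos(4t), y(t) = K_1e^(4t)sin(4t) + K_1e^(4t)cos(4t) + K_2e^(4t)sin(4t) - K_2e^(4t)cos(4t)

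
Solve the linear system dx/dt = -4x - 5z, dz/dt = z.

x(t) = -K_1e^(t) + K_2e^(-4t), z(t) = K_1e^(t)

Coefficient matrix A = [[-4, -5], [0, 1]].
Characteristic polynomial det(A - λI) = λ^2 + 3λ - 4 = 0.
Eigenvalues λ = 1, -4.
For λ=1: (A-λI) row 1 is [-5, -5], so an eigenvector is (-1, 1).
For λ=-4: (A-λI) row 1 is [0, -5], so an eigenvector is (1, 0).
General solution: K_1e^(t)(-1,1) + K_2e^(-4t)(1,0).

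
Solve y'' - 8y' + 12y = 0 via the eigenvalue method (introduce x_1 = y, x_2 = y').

y(t) = C_1e^(6t) + C_2e^(2t)

Let x_1 = y, x_2 = y'. Then x_1' = x_2 and x_2' = -12x_1 + 8x_2.
A = [[0,1],[-12,8]]; det(A-λI) = λ^2 - 8λ + 12.
Eigenvalues λ = 6, 2 with eigenvectors (1,6), (1,2).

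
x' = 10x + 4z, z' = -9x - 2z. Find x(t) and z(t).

Coefficient matrix A = [[10, 4], [-9, -2]].
Characteristic polynomial det(A - λI) = λ^2 - 8λ + 16 = 0.
Single eigenvalue λ = 4 with algebraic multiplicity 2.
Eigenvector v = (-2,3); generalized eigenvector w with (A-λI)w=v is (-1,1).
General solution: e^(4t)[K_1·v + K_2·(t·v + w)].

x(t) = -2K_1e^(4t) - 2K_2te^(4t) - K_2e^(4t), z(t) = 3K_1e^(4t) + 3K_2te^(4t) + K_2e^(4t)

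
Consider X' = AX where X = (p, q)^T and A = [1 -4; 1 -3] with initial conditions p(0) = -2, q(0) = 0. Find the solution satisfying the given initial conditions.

p(t) = -4te^(-t) - 2e^(-t), q(t) = -2te^(-t)

Coefficient matrix A = [[1, -4], [1, -3]].
Characteristic polynomial det(A - λI) = λ^2 + 2λ + 1 = 0.
Single eigenvalue λ = -1 with algebraic multiplicity 2.
Eigenvector v = (2,1); generalized eigenvector w with (A-λI)w=v is (-1,-1).
General solution: e^(-t)[c_1·v + c_2·(t·v + w)].
Applying p(0)=-2, q(0)=0 gives c_1=-2, c_2=-2.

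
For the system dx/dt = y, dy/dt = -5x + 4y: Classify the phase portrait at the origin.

A = [[0,1],[-5,4]]; det(A-λI) = λ^2 - 4λ + 5.
λ = 2 ± i: positive real part.

unstable spiral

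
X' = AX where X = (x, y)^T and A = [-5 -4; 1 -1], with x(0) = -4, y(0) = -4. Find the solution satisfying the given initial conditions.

Coefficient matrix A = [[-5, -4], [1, -1]].
Characteristic polynomial det(A - λI) = λ^2 + 6λ + 9 = 0.
Single eigenvalue λ = -3 with algebraic multiplicity 2.
Eigenvector v = (2,-1); generalized eigenvector w with (A-λI)w=v is (-1,0).
General solution: e^(-3t)[C_1·v + C_2·(t·v + w)].
Applying x(0)=-4, y(0)=-4 gives C_1=4, C_2=12.

x(t) = 24te^(-3t) - 4e^(-3t), y(t) = -12te^(-3t) - 4e^(-3t)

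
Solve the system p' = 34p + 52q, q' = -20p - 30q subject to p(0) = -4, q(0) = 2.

p(t) = -6e^(2t)sin(4t) - 4e^(2t)cos(4t), q(t) = 4e^(2t)sin(4t) + 2e^(2t)cos(4t)

Coefficient matrix A = [[34, 52], [-20, -30]].
Characteristic polynomial det(A - λI) = λ^2 - 4λ + 20 = 0.
Eigenvalues λ = 2 ± 4i (complex conjugate pair).
For λ=2+4i: an eigenvector is (2,-1) - i(3,-2) = (2 - 3i, -1 + 2i).
A real fundamental pair from Re and Im of e^((2+4i)t)v: X_1 = e^(2t)(cos(4t)·(2,-1) + sin(4t)·(3,-2)), X_2 = e^(2t)(sin(4t)·(2,-1) - cos(4t)·(3,-2)).
General solution: C_1X_1 + C_2X_2.
Applying p(0)=-4, q(0)=2 gives C_1=-2, C_2=0.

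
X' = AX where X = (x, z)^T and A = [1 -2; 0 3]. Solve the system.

Coefficient matrix A = [[1, -2], [0, 3]].
Characteristic polynomial det(A - λI) = λ^2 - 4λ + 3 = 0.
Eigenvalues λ = 1, 3.
For λ=1: (A-λI) row 1 is [0, -2], so an eigenvector is (-1, 0).
For λ=3: (A-λI) row 1 is [-2, -2], so an eigenvector is (1, -1).
General solution: K_1e^(t)(-1,0) + K_2e^(3t)(1,-1).

x(t) = -K_1e^(t) + K_2e^(3t), z(t) = -K_2e^(3t)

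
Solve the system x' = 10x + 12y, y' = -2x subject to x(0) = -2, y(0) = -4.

Coefficient matrix A = [[10, 12], [-2, 0]].
Characteristic polynomial det(A - λI) = λ^2 - 10λ + 24 = 0.
Eigenvalues λ = 6, 4.
For λ=6: (A-λI) row 1 is [4, 12], so an eigenvector is (-3, 1).
For λ=4: (A-λI) row 1 is [6, 12], so an eigenvector is (2, -1).
General solution: c_1e^(6t)(-3,1) + c_2e^(4t)(2,-1).
Applying x(0)=-2, y(0)=-4 gives c_1=10, c_2=14.

x(t) = -30e^(6t) + 28e^(4t), y(t) = 10e^(6t) - 14e^(4t)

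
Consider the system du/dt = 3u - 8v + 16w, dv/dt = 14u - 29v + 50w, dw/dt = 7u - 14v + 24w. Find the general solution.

Coefficient matrix A = [[3, -8, 16], [14, -29, 50], [7, -14, 24]].
det(A - λI) = 0 gives eigenvalues λ = 3, -1, -4.
For λ=3: eigenvector (1,2,1).
For λ=-1: eigenvector (2,1,0).
For λ=-4: eigenvector (0,2,1).
General solution: C_1e^(3t)(1,2,1) + C_2e^(-t)(2,1,0) + C_3e^(-4t)(0,2,1).

u(t) = C_1e^(3t) + 2C_2e^(-t), v(t) = 2C_1e^(3t) + C_2e^(-t) + 2C_3e^(-4t), w(t) = C_1e^(3t) + C_3e^(-4t)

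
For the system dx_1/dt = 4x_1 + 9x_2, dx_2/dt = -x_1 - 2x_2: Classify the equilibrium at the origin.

A = [[4,9],[-1,-2]]; det(A-λI) = λ^2 - 2λ + 1.
repeated λ = 1 with a single eigenvector.

unstable improper node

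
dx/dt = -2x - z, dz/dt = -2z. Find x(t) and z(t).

Coefficient matrix A = [[-2, -1], [0, -2]].
Characteristic polynomial det(A - λI) = λ^2 + 4λ + 4 = 0.
Single eigenvalue λ = -2 with algebraic multiplicity 2.
Eigenvector v = (-1,0); generalized eigenvector w with (A-λI)w=v is (-1,1).
General solution: e^(-2t)[C_1·v + C_2·(t·v + w)].

x(t) = -C_1e^(-2t) - C_2te^(-2t) - C_2e^(-2t), z(t) = C_2e^(-2t)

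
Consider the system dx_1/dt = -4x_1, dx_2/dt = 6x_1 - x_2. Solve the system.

Coefficient matrix A = [[-4, 0], [6, -1]].
Characteristic polynomial det(A - λI) = λ^2 + 5λ + 4 = 0.
Eigenvalues λ = -4, -1.
For λ=-4: (A-λI) row 2 is [6, 3], so an eigenvector is (-1, 2).
For λ=-1: (A-λI) row 1 is [-3, 0], so an eigenvector is (0, -1).
General solution: C_1e^(-4t)(-1,2) + C_2e^(-t)(0,-1).

x_1(t) = -C_1e^(-4t), x_2(t) = 2C_1e^(-4t) - C_2e^(-t)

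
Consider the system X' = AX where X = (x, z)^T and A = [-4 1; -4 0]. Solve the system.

Coefficient matrix A = [[-4, 1], [-4, 0]].
Characteristic polynomial det(A - λI) = λ^2 + 4λ + 4 = 0.
Single eigenvalue λ = -2 with algebraic multiplicity 2.
Eigenvector v = (-1,-2); generalized eigenvector w with (A-λI)w=v is (0,-1).
General solution: e^(-2t)[K_1·v + K_2·(t·v + w)].

x(t) = -K_1e^(-2t) - K_2te^(-2t), z(t) = -2K_1e^(-2t) - 2K_2te^(-2t) - K_2e^(-2t)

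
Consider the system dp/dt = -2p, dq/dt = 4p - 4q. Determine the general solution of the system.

Coefficient matrix A = [[-2, 0], [4, -4]].
Characteristic polynomial det(A - λI) = λ^2 + 6λ + 8 = 0.
Eigenvalues λ = -4, -2.
For λ=-4: (A-λI) row 1 is [2, 0], so an eigenvector is (0, 1).
For λ=-2: (A-λI) row 2 is [4, -2], so an eigenvector is (1, 2).
General solution: c_1e^(-4t)(0,1) + c_2e^(-2t)(1,2).

p(t) = c_2e^(-2t), q(t) = c_1e^(-4t) + 2c_2e^(-2t)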